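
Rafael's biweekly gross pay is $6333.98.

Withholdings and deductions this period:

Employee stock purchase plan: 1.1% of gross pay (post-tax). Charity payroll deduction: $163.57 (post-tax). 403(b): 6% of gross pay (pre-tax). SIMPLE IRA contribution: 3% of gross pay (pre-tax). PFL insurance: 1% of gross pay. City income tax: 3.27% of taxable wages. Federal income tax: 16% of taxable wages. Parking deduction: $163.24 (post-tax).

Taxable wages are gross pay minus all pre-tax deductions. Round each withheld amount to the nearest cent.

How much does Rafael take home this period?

SIMPLE IRA contribution: $6333.98 × 0.03 = $190.02
403(b): $6333.98 × 0.06 = $380.04
Pre-tax total = $190.02 + $380.04 = $570.06
Taxable wages = $6333.98 − $570.06 = $5763.92
Federal income tax: $5763.92 × 0.16 = $922.23
City income tax: $5763.92 × 0.0327 = $188.48
PFL insurance: $6333.98 × 0.01 = $63.34
Parking deduction: $163.24
Employee stock purchase plan: $6333.98 × 0.011 = $69.67
Charity payroll deduction: $163.57
Total deductions = $190.02 + $380.04 + $922.23 + $188.48 + $63.34 + $163.24 + $69.67 + $163.57 = $2140.59
Net pay = $6333.98 − $2140.59 = $4193.39

$4193.39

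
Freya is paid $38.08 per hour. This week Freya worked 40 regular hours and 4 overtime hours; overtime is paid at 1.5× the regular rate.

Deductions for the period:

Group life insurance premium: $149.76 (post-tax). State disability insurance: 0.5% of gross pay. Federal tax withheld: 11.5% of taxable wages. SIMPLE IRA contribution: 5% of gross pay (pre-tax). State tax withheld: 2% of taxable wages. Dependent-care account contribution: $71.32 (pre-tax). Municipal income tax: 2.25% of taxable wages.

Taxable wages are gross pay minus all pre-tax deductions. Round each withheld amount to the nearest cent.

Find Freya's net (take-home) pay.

Regular pay: 40 × $38.08 = $1523.20
Overtime pay: 4 × $38.08 × 1.5 = $228.48
Gross pay = $1523.20 + $228.48 = $1751.68
SIMPLE IRA contribution: $1751.68 × 0.05 = $87.58
Dependent-care account contribution: $71.32
Pre-tax total = $87.58 + $71.32 = $158.90
Taxable wages = $1751.68 − $158.90 = $1592.78
Municipal income tax: $1592.78 × 0.0225 = $35.84
Federal tax withheld: $1592.78 × 0.115 = $183.17
State tax withheld: $1592.78 × 0.02 = $31.86
State disability insurance: $1751.68 × 0.005 = $8.76
Group life insurance premium: $149.76
Total deductions = $87.58 + $71.32 + $35.84 + $183.17 + $31.86 + $8.76 + $149.76 = $568.29
Net pay = $1751.68 − $568.29 = $1183.39

$1183.39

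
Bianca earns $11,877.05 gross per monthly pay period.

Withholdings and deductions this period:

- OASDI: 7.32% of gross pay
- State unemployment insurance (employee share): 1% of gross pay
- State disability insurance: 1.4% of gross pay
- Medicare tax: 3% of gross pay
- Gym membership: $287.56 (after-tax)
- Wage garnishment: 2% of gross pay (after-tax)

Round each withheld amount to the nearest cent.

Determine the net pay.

State disability insurance: $11,877.05 × 0.014 = $166.28
Medicare tax: $11,877.05 × 0.03 = $356.31
OASDI: $11,877.05 × 0.0732 = $869.40
State unemployment insurance (employee share): $11,877.05 × 0.01 = $118.77
Wage garnishment: $11,877.05 × 0.02 = $237.54
Gym membership: $287.56
Total deductions = $166.28 + $356.31 + $869.40 + $118.77 + $237.54 + $287.56 = $2,035.86
Net pay = $11,877.05 − $2,035.86 = $9,841.19

$9,841.19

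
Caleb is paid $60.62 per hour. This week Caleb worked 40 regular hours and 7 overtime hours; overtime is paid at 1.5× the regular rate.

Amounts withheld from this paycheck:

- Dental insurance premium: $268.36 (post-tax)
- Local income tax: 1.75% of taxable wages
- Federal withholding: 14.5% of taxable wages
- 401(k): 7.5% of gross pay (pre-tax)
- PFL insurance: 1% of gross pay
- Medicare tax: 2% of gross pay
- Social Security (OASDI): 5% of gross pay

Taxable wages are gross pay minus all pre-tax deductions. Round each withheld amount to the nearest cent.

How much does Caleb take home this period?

$1,858.29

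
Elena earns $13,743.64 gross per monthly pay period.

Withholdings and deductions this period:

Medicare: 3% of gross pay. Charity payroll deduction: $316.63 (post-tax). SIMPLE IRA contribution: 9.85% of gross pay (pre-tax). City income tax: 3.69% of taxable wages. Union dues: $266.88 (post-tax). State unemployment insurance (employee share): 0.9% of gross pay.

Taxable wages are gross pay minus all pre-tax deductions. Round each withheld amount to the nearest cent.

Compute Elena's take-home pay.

SIMPLE IRA contribution: $13,743.64 × 0.0985 = $1,353.75
Taxable wages = $13,743.64 − $1,353.75 = $12,389.89
City income tax: $12,389.89 × 0.0369 = $457.19
Medicare: $13,743.64 × 0.03 = $412.31
State unemployment insurance (employee share): $13,743.64 × 0.009 = $123.69
Charity payroll deduction: $316.63
Union dues: $266.88
Total deductions = $1,353.75 + $457.19 + $412.31 + $123.69 + $316.63 + $266.88 = $2,930.45
Net pay = $13,743.64 − $2,930.45 = $10,813.19

$10,813.19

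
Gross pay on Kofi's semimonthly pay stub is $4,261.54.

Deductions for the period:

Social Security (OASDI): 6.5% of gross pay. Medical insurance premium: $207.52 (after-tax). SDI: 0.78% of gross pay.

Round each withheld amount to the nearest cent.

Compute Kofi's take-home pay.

$3,743.78

Social Security (OASDI): $4,261.54 × 0.065 = $277.00
SDI: $4,261.54 × 0.0078 = $33.24
Medical insurance premium: $207.52
Total deductions = $277.00 + $33.24 + $207.52 = $517.76
Net pay = $4,261.54 − $517.76 = $3,743.78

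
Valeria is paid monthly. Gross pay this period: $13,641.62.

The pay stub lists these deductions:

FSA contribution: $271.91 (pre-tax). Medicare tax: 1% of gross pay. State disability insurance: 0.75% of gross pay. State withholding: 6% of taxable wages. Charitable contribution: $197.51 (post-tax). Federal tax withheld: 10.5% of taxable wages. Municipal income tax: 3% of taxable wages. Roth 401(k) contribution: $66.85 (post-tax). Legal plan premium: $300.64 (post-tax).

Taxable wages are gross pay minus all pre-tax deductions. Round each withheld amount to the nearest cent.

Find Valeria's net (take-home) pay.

FSA contribution: $271.91
Taxable wages = $13,641.62 − $271.91 = $13,369.71
Municipal income tax: $13,369.71 × 0.03 = $401.09
State withholding: $13,369.71 × 0.06 = $802.18
Federal tax withheld: $13,369.71 × 0.105 = $1,403.82
Medicare tax: $13,641.62 × 0.01 = $136.42
State disability insurance: $13,641.62 × 0.0075 = $102.31
Charitable contribution: $197.51
Legal plan premium: $300.64
Roth 401(k) contribution: $66.85
Total deductions = $271.91 + $401.09 + $802.18 + $1,403.82 + $136.42 + $102.31 + $197.51 + $300.64 + $66.85 = $3,682.73
Net pay = $13,641.62 − $3,682.73 = $9,958.89

$9,958.89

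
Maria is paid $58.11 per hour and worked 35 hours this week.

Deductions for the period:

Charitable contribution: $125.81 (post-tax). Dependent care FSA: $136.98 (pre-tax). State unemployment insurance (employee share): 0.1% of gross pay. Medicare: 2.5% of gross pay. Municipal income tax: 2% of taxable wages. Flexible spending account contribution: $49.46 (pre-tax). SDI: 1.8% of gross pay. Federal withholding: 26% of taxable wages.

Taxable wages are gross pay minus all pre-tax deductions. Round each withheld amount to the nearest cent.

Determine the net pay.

Gross pay: 35 × $58.11 = $2,033.85
Flexible spending account contribution: $49.46
Dependent care FSA: $136.98
Pre-tax total = $49.46 + $136.98 = $186.44
Taxable wages = $2,033.85 − $186.44 = $1,847.41
Municipal income tax: $1,847.41 × 0.02 = $36.95
Federal withholding: $1,847.41 × 0.26 = $480.33
SDI: $2,033.85 × 0.018 = $36.61
State unemployment insurance (employee share): $2,033.85 × 0.001 = $2.03
Medicare: $2,033.85 × 0.025 = $50.85
Charitable contribution: $125.81
Total deductions = $49.46 + $136.98 + $36.95 + $480.33 + $36.61 + $2.03 + $50.85 + $125.81 = $919.02
Net pay = $2,033.85 − $919.02 = $1,114.83

$1,114.83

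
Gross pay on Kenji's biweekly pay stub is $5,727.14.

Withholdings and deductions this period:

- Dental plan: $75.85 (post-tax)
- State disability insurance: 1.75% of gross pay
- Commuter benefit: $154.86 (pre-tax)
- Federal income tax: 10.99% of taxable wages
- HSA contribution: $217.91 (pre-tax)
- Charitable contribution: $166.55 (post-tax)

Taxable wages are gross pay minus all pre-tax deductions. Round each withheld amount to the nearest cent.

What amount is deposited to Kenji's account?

Commuter benefit: $154.86
HSA contribution: $217.91
Pre-tax total = $154.86 + $217.91 = $372.77
Taxable wages = $5,727.14 − $372.77 = $5,354.37
Federal income tax: $5,354.37 × 0.1099 = $588.45
State disability insurance: $5,727.14 × 0.0175 = $100.22
Charitable contribution: $166.55
Dental plan: $75.85
Total deductions = $154.86 + $217.91 + $588.45 + $100.22 + $166.55 + $75.85 = $1,303.84
Net pay = $5,727.14 − $1,303.84 = $4,423.30

$4,423.30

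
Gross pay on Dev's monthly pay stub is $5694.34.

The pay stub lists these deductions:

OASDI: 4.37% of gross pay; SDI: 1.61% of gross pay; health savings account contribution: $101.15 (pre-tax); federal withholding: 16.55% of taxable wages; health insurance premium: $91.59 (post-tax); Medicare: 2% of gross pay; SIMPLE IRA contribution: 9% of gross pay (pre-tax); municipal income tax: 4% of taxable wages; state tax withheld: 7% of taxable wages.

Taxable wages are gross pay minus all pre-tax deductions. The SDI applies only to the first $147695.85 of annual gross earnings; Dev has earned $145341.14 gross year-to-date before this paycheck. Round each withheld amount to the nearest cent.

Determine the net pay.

Health savings account contribution: $101.15
SIMPLE IRA contribution: $5694.34 × 0.09 = $512.49
Pre-tax total = $101.15 + $512.49 = $613.64
Taxable wages = $5694.34 − $613.64 = $5080.70
Federal withholding: $5080.70 × 0.1655 = $840.86
State tax withheld: $5080.70 × 0.07 = $355.65
Municipal income tax: $5080.70 × 0.04 = $203.23
OASDI: $5694.34 × 0.0437 = $248.84
Medicare: $5694.34 × 0.02 = $113.89
SDI: only $147695.85 − $145341.14 = $2354.71 of this check is subject → $2354.71 × 0.0161 = $37.91
Health insurance premium: $91.59
Total deductions = $101.15 + $512.49 + $840.86 + $355.65 + $203.23 + $248.84 + $113.89 + $37.91 + $91.59 = $2505.61
Net pay = $5694.34 − $2505.61 = $3188.73

$3188.73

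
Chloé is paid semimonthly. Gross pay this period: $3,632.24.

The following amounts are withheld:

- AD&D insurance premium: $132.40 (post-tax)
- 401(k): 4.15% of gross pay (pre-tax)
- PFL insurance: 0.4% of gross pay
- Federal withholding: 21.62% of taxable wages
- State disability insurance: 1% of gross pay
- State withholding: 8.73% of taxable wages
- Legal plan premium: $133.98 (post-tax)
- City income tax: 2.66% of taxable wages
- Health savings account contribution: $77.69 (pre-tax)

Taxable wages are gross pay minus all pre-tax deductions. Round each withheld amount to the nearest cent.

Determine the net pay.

$1,962.99

Health savings account contribution: $77.69
401(k): $3,632.24 × 0.0415 = $150.74
Pre-tax total = $77.69 + $150.74 = $228.43
Taxable wages = $3,632.24 − $228.43 = $3,403.81
State withholding: $3,403.81 × 0.0873 = $297.15
City income tax: $3,403.81 × 0.0266 = $90.54
Federal withholding: $3,403.81 × 0.2162 = $735.90
State disability insurance: $3,632.24 × 0.01 = $36.32
PFL insurance: $3,632.24 × 0.004 = $14.53
AD&D insurance premium: $132.40
Legal plan premium: $133.98
Total deductions = $77.69 + $150.74 + $297.15 + $90.54 + $735.90 + $36.32 + $14.53 + $132.40 + $133.98 = $1,669.25
Net pay = $3,632.24 − $1,669.25 = $1,962.99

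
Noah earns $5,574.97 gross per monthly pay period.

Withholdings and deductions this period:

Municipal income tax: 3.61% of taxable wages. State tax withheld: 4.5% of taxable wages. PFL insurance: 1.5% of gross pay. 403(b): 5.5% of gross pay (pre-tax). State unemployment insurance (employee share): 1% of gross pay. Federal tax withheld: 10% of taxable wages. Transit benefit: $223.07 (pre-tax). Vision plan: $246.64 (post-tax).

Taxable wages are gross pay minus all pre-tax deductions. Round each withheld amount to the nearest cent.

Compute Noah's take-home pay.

$3,745.57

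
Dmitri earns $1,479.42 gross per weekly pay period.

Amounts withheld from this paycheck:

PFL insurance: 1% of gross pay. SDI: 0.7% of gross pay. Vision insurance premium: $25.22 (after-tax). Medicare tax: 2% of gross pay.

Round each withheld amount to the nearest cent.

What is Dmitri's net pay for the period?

$1,399.46

PFL insurance: $1,479.42 × 0.01 = $14.79
Medicare tax: $1,479.42 × 0.02 = $29.59
SDI: $1,479.42 × 0.007 = $10.36
Vision insurance premium: $25.22
Total deductions = $14.79 + $29.59 + $10.36 + $25.22 = $79.96
Net pay = $1,479.42 − $79.96 = $1,399.46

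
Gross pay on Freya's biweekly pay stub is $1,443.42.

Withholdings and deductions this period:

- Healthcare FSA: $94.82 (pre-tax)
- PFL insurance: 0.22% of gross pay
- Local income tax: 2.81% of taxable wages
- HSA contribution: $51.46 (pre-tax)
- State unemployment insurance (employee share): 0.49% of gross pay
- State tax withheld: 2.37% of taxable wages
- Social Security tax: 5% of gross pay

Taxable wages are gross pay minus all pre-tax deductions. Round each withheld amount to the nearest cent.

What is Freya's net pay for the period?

$1,147.53

Healthcare FSA: $94.82
HSA contribution: $51.46
Pre-tax total = $94.82 + $51.46 = $146.28
Taxable wages = $1,443.42 − $146.28 = $1,297.14
Local income tax: $1,297.14 × 0.0281 = $36.45
State tax withheld: $1,297.14 × 0.0237 = $30.74
State unemployment insurance (employee share): $1,443.42 × 0.0049 = $7.07
Social Security tax: $1,443.42 × 0.05 = $72.17
PFL insurance: $1,443.42 × 0.0022 = $3.18
Total deductions = $94.82 + $51.46 + $36.45 + $30.74 + $7.07 + $72.17 + $3.18 = $295.89
Net pay = $1,443.42 − $295.89 = $1,147.53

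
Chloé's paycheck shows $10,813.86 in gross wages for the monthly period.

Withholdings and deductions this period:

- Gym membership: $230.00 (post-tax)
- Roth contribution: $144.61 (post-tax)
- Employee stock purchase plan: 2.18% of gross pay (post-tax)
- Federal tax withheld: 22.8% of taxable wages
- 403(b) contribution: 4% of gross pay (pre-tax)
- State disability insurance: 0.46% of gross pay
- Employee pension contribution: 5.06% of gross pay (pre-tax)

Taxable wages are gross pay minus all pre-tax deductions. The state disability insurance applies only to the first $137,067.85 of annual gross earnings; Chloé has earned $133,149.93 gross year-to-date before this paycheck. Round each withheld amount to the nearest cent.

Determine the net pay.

$6,963.58

403(b) contribution: $10,813.86 × 0.04 = $432.55
Employee pension contribution: $10,813.86 × 0.0506 = $547.18
Pre-tax total = $432.55 + $547.18 = $979.73
Taxable wages = $10,813.86 − $979.73 = $9,834.13
Federal tax withheld: $9,834.13 × 0.228 = $2,242.18
State disability insurance: only $137,067.85 − $133,149.93 = $3,917.92 of this check is subject → $3,917.92 × 0.0046 = $18.02
Roth contribution: $144.61
Employee stock purchase plan: $10,813.86 × 0.0218 = $235.74
Gym membership: $230.00
Total deductions = $432.55 + $547.18 + $2,242.18 + $18.02 + $144.61 + $235.74 + $230.00 = $3,850.28
Net pay = $10,813.86 − $3,850.28 = $6,963.58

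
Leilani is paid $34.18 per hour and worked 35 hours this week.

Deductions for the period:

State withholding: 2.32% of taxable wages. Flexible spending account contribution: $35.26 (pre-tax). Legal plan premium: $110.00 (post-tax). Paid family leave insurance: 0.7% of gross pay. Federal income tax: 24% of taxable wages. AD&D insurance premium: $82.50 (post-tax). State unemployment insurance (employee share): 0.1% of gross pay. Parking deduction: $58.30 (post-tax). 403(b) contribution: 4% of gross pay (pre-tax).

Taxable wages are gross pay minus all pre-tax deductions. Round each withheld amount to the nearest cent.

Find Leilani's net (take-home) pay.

$559.82

Gross pay: 35 × $34.18 = $1,196.30
403(b) contribution: $1,196.30 × 0.04 = $47.85
Flexible spending account contribution: $35.26
Pre-tax total = $47.85 + $35.26 = $83.11
Taxable wages = $1,196.30 − $83.11 = $1,113.19
State withholding: $1,113.19 × 0.0232 = $25.83
Federal income tax: $1,113.19 × 0.24 = $267.17
State unemployment insurance (employee share): $1,196.30 × 0.001 = $1.20
Paid family leave insurance: $1,196.30 × 0.007 = $8.37
AD&D insurance premium: $82.50
Parking deduction: $58.30
Legal plan premium: $110.00
Total deductions = $47.85 + $35.26 + $25.83 + $267.17 + $1.20 + $8.37 + $82.50 + $58.30 + $110.00 = $636.48
Net pay = $1,196.30 − $636.48 = $559.82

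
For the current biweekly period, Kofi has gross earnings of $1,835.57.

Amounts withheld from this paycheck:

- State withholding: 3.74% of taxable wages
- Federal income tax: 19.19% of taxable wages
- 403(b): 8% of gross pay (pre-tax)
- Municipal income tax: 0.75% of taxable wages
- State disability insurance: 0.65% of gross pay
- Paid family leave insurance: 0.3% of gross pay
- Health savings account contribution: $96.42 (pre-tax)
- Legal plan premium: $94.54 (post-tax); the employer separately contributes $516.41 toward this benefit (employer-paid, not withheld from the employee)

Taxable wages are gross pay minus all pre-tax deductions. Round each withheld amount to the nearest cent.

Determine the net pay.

$1,103.27

403(b): $1,835.57 × 0.08 = $146.85
Health savings account contribution: $96.42
Pre-tax total = $146.85 + $96.42 = $243.27
Taxable wages = $1,835.57 − $243.27 = $1,592.30
State withholding: $1,592.30 × 0.0374 = $59.55
Federal income tax: $1,592.30 × 0.1919 = $305.56
Municipal income tax: $1,592.30 × 0.0075 = $11.94
Paid family leave insurance: $1,835.57 × 0.003 = $5.51
State disability insurance: $1,835.57 × 0.0065 = $11.93
Legal plan premium: $94.54
(Employer's $516.41 toward legal plan premium is not withheld from the employee.)
Total deductions = $146.85 + $96.42 + $59.55 + $305.56 + $11.94 + $5.51 + $11.93 + $94.54 = $732.30
Net pay = $1,835.57 − $732.30 = $1,103.27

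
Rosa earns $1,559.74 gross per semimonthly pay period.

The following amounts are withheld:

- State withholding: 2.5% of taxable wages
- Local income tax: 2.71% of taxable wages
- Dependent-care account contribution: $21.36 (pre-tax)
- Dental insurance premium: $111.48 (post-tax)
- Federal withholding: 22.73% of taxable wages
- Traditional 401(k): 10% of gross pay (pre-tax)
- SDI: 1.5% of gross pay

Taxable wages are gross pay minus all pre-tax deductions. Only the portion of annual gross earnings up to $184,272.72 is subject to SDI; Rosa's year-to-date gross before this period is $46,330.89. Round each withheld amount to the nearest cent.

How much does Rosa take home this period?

$861.29

Traditional 401(k): $1,559.74 × 0.1 = $155.97
Dependent-care account contribution: $21.36
Pre-tax total = $155.97 + $21.36 = $177.33
Taxable wages = $1,559.74 − $177.33 = $1,382.41
Local income tax: $1,382.41 × 0.0271 = $37.46
Federal withholding: $1,382.41 × 0.2273 = $314.22
State withholding: $1,382.41 × 0.025 = $34.56
SDI: cap not yet reached, full $1,559.74 is subject → $1,559.74 × 0.015 = $23.40
Dental insurance premium: $111.48
Total deductions = $155.97 + $21.36 + $37.46 + $314.22 + $34.56 + $23.40 + $111.48 = $698.45
Net pay = $1,559.74 − $698.45 = $861.29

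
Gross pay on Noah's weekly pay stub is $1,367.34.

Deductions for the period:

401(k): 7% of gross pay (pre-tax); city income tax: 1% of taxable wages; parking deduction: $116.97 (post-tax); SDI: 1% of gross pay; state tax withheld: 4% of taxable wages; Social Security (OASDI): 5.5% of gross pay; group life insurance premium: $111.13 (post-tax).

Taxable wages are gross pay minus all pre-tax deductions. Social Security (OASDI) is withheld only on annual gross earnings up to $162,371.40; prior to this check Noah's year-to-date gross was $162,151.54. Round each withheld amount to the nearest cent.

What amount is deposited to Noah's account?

$954.18

401(k): $1,367.34 × 0.07 = $95.71
Taxable wages = $1,367.34 − $95.71 = $1,271.63
State tax withheld: $1,271.63 × 0.04 = $50.87
City income tax: $1,271.63 × 0.01 = $12.72
Social Security (OASDI): only $162,371.40 − $162,151.54 = $219.86 of this check is subject → $219.86 × 0.055 = $12.09
SDI: $1,367.34 × 0.01 = $13.67
Group life insurance premium: $111.13
Parking deduction: $116.97
Total deductions = $95.71 + $50.87 + $12.72 + $12.09 + $13.67 + $111.13 + $116.97 = $413.16
Net pay = $1,367.34 − $413.16 = $954.18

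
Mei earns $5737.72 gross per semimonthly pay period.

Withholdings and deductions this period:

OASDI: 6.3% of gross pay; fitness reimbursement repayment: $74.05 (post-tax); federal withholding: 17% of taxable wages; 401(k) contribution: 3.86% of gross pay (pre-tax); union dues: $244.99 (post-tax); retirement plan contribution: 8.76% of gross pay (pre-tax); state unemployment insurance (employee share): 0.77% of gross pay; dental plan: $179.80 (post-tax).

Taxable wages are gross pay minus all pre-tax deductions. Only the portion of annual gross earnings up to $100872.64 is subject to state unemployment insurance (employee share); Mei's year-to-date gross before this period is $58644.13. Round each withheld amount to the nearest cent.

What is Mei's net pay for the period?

$3256.80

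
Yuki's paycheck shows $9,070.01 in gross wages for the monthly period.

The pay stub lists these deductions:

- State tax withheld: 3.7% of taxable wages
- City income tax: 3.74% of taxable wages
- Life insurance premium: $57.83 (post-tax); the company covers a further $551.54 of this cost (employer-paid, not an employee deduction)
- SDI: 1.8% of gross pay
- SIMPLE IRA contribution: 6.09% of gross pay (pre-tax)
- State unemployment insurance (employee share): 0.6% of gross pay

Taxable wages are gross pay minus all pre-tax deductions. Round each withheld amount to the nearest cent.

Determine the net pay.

$7,608.43

SIMPLE IRA contribution: $9,070.01 × 0.0609 = $552.36
Taxable wages = $9,070.01 − $552.36 = $8,517.65
City income tax: $8,517.65 × 0.0374 = $318.56
State tax withheld: $8,517.65 × 0.037 = $315.15
State unemployment insurance (employee share): $9,070.01 × 0.006 = $54.42
SDI: $9,070.01 × 0.018 = $163.26
Life insurance premium: $57.83
(Employer's $551.54 toward life insurance premium is not withheld from the employee.)
Total deductions = $552.36 + $318.56 + $315.15 + $54.42 + $163.26 + $57.83 = $1,461.58
Net pay = $9,070.01 − $1,461.58 = $7,608.43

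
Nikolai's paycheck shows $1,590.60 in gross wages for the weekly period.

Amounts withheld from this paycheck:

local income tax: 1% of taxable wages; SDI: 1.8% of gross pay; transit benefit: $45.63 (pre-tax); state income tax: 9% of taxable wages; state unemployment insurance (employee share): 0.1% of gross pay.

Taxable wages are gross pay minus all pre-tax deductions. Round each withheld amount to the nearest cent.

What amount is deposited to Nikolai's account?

$1,360.25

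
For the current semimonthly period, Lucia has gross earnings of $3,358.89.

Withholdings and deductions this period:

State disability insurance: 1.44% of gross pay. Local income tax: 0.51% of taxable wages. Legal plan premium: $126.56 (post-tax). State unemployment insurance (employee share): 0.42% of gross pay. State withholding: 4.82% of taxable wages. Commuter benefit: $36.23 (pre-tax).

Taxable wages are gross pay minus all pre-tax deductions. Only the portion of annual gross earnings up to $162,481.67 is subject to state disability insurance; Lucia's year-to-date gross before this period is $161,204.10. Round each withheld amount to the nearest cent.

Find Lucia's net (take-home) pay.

Commuter benefit: $36.23
Taxable wages = $3,358.89 − $36.23 = $3,322.66
Local income tax: $3,322.66 × 0.0051 = $16.95
State withholding: $3,322.66 × 0.0482 = $160.15
State disability insurance: only $162,481.67 − $161,204.10 = $1,277.57 of this check is subject → $1,277.57 × 0.0144 = $18.40
State unemployment insurance (employee share): $3,358.89 × 0.0042 = $14.11
Legal plan premium: $126.56
Total deductions = $36.23 + $16.95 + $160.15 + $18.40 + $14.11 + $126.56 = $372.40
Net pay = $3,358.89 − $372.40 = $2,986.49

$2,986.49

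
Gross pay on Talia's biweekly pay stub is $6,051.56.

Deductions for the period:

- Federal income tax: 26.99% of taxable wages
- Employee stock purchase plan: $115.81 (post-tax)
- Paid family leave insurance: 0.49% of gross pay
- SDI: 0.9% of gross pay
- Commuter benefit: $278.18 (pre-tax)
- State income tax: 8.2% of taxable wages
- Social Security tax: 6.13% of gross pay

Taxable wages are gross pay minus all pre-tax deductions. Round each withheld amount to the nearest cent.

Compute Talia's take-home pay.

$3,170.84

Commuter benefit: $278.18
Taxable wages = $6,051.56 − $278.18 = $5,773.38
Federal income tax: $5,773.38 × 0.2699 = $1,558.24
State income tax: $5,773.38 × 0.082 = $473.42
Social Security tax: $6,051.56 × 0.0613 = $370.96
SDI: $6,051.56 × 0.009 = $54.46
Paid family leave insurance: $6,051.56 × 0.0049 = $29.65
Employee stock purchase plan: $115.81
Total deductions = $278.18 + $1,558.24 + $473.42 + $370.96 + $54.46 + $29.65 + $115.81 = $2,880.72
Net pay = $6,051.56 − $2,880.72 = $3,170.84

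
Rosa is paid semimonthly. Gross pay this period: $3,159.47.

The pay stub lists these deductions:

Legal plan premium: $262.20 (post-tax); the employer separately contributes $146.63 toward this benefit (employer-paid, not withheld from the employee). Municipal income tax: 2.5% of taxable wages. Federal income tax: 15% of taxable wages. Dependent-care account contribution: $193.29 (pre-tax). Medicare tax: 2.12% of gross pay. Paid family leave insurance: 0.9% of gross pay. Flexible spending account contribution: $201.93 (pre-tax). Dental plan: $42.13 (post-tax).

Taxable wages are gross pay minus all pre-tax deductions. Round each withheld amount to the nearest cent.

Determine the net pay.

$1,880.75

Dependent-care account contribution: $193.29
Flexible spending account contribution: $201.93
Pre-tax total = $193.29 + $201.93 = $395.22
Taxable wages = $3,159.47 − $395.22 = $2,764.25
Municipal income tax: $2,764.25 × 0.025 = $69.11
Federal income tax: $2,764.25 × 0.15 = $414.64
Medicare tax: $3,159.47 × 0.0212 = $66.98
Paid family leave insurance: $3,159.47 × 0.009 = $28.44
Legal plan premium: $262.20
Dental plan: $42.13
(Employer's $146.63 toward legal plan premium is not withheld from the employee.)
Total deductions = $193.29 + $201.93 + $69.11 + $414.64 + $66.98 + $28.44 + $262.20 + $42.13 = $1,278.72
Net pay = $3,159.47 − $1,278.72 = $1,880.75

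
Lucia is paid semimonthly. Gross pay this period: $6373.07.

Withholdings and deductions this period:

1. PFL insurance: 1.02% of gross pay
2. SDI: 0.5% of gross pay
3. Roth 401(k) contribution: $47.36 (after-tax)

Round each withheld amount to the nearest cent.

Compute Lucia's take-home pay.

PFL insurance: $6373.07 × 0.0102 = $65.01
SDI: $6373.07 × 0.005 = $31.87
Roth 401(k) contribution: $47.36
Total deductions = $65.01 + $31.87 + $47.36 = $144.24
Net pay = $6373.07 − $144.24 = $6228.83

$6228.83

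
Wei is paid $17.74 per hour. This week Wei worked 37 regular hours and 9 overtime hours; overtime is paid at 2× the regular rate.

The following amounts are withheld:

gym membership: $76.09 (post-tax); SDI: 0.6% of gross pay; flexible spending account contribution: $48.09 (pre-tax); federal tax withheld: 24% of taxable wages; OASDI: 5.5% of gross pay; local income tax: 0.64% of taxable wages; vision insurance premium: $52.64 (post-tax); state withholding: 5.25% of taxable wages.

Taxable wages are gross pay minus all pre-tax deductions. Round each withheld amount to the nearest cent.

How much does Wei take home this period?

Regular pay: 37 × $17.74 = $656.38
Overtime pay: 9 × $17.74 × 2 = $319.32
Gross pay = $656.38 + $319.32 = $975.70
Flexible spending account contribution: $48.09
Taxable wages = $975.70 − $48.09 = $927.61
State withholding: $927.61 × 0.0525 = $48.70
Federal tax withheld: $927.61 × 0.24 = $222.63
Local income tax: $927.61 × 0.0064 = $5.94
OASDI: $975.70 × 0.055 = $53.66
SDI: $975.70 × 0.006 = $5.85
Vision insurance premium: $52.64
Gym membership: $76.09
Total deductions = $48.09 + $48.70 + $222.63 + $5.94 + $53.66 + $5.85 + $52.64 + $76.09 = $513.60
Net pay = $975.70 − $513.60 = $462.10

$462.10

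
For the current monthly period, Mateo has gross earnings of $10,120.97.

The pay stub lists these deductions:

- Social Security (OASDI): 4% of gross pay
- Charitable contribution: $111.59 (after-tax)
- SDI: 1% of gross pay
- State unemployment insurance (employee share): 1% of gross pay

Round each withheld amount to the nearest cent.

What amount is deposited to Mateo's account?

$9,402.12

SDI: $10,120.97 × 0.01 = $101.21
Social Security (OASDI): $10,120.97 × 0.04 = $404.84
State unemployment insurance (employee share): $10,120.97 × 0.01 = $101.21
Charitable contribution: $111.59
Total deductions = $101.21 + $404.84 + $101.21 + $111.59 = $718.85
Net pay = $10,120.97 − $718.85 = $9,402.12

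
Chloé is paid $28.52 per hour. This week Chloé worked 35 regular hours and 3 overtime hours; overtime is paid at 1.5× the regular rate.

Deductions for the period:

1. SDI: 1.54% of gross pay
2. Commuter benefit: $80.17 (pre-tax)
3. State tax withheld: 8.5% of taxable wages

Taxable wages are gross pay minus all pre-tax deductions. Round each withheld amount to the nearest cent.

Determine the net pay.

$940.08

Regular pay: 35 × $28.52 = $998.20
Overtime pay: 3 × $28.52 × 1.5 = $128.34
Gross pay = $998.20 + $128.34 = $1,126.54
Commuter benefit: $80.17
Taxable wages = $1,126.54 − $80.17 = $1,046.37
State tax withheld: $1,046.37 × 0.085 = $88.94
SDI: $1,126.54 × 0.0154 = $17.35
Total deductions = $80.17 + $88.94 + $17.35 = $186.46
Net pay = $1,126.54 − $186.46 = $940.08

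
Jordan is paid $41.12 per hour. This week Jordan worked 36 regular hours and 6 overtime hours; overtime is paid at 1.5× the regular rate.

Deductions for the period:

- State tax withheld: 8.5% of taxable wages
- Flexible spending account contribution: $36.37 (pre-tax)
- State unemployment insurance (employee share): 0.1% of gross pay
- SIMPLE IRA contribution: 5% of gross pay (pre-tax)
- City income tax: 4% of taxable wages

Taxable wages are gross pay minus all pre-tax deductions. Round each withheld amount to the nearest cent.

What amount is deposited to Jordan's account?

Regular pay: 36 × $41.12 = $1480.32
Overtime pay: 6 × $41.12 × 1.5 = $370.08
Gross pay = $1480.32 + $370.08 = $1850.40
Flexible spending account contribution: $36.37
SIMPLE IRA contribution: $1850.40 × 0.05 = $92.52
Pre-tax total = $36.37 + $92.52 = $128.89
Taxable wages = $1850.40 − $128.89 = $1721.51
City income tax: $1721.51 × 0.04 = $68.86
State tax withheld: $1721.51 × 0.085 = $146.33
State unemployment insurance (employee share): $1850.40 × 0.001 = $1.85
Total deductions = $36.37 + $92.52 + $68.86 + $146.33 + $1.85 = $345.93
Net pay = $1850.40 − $345.93 = $1504.47

$1504.47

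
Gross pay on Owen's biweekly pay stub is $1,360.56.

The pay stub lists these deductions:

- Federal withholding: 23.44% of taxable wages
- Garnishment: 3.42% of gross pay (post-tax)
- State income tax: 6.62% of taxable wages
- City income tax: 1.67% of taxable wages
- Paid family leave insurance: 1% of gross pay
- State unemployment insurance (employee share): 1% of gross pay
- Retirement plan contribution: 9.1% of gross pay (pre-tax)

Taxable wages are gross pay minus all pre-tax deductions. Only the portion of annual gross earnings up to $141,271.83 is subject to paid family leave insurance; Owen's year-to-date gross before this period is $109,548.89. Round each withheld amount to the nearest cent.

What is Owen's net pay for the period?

Retirement plan contribution: $1,360.56 × 0.091 = $123.81
Taxable wages = $1,360.56 − $123.81 = $1,236.75
Federal withholding: $1,236.75 × 0.2344 = $289.89
State income tax: $1,236.75 × 0.0662 = $81.87
City income tax: $1,236.75 × 0.0167 = $20.65
Paid family leave insurance: cap not yet reached, full $1,360.56 is subject → $1,360.56 × 0.01 = $13.61
State unemployment insurance (employee share): $1,360.56 × 0.01 = $13.61
Garnishment: $1,360.56 × 0.0342 = $46.53
Total deductions = $123.81 + $289.89 + $81.87 + $20.65 + $13.61 + $13.61 + $46.53 = $589.97
Net pay = $1,360.56 − $589.97 = $770.59

$770.59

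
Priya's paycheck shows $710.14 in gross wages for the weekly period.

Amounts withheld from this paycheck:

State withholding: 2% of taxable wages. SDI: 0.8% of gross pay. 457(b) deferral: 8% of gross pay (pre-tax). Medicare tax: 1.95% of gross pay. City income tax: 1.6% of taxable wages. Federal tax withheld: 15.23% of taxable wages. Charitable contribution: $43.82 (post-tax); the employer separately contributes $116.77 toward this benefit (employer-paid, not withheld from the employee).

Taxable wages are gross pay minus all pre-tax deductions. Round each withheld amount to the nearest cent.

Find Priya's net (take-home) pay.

457(b) deferral: $710.14 × 0.08 = $56.81
Taxable wages = $710.14 − $56.81 = $653.33
State withholding: $653.33 × 0.02 = $13.07
City income tax: $653.33 × 0.016 = $10.45
Federal tax withheld: $653.33 × 0.1523 = $99.50
SDI: $710.14 × 0.008 = $5.68
Medicare tax: $710.14 × 0.0195 = $13.85
Charitable contribution: $43.82
(Employer's $116.77 toward charitable contribution is not withheld from the employee.)
Total deductions = $56.81 + $13.07 + $10.45 + $99.50 + $5.68 + $13.85 + $43.82 = $243.18
Net pay = $710.14 − $243.18 = $466.96

$466.96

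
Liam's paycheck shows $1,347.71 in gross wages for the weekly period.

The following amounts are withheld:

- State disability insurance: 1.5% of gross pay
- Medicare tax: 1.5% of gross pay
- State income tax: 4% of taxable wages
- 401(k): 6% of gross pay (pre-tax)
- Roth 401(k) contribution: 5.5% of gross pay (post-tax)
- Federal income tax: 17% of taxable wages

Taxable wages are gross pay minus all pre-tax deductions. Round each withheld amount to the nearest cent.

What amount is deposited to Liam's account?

401(k): $1,347.71 × 0.06 = $80.86
Taxable wages = $1,347.71 − $80.86 = $1,266.85
Federal income tax: $1,266.85 × 0.17 = $215.36
State income tax: $1,266.85 × 0.04 = $50.67
State disability insurance: $1,347.71 × 0.015 = $20.22
Medicare tax: $1,347.71 × 0.015 = $20.22
Roth 401(k) contribution: $1,347.71 × 0.055 = $74.12
Total deductions = $80.86 + $215.36 + $50.67 + $20.22 + $20.22 + $74.12 = $461.45
Net pay = $1,347.71 − $461.45 = $886.26

$886.26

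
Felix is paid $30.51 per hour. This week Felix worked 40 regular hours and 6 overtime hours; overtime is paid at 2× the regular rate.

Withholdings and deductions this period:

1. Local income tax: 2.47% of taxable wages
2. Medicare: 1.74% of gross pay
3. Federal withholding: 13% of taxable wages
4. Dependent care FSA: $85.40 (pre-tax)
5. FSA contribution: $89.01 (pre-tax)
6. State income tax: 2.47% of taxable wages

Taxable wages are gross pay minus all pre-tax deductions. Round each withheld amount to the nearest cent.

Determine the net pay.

Regular pay: 40 × $30.51 = $1220.40
Overtime pay: 6 × $30.51 × 2 = $366.12
Gross pay = $1220.40 + $366.12 = $1586.52
Dependent care FSA: $85.40
FSA contribution: $89.01
Pre-tax total = $85.40 + $89.01 = $174.41
Taxable wages = $1586.52 − $174.41 = $1412.11
Local income tax: $1412.11 × 0.0247 = $34.88
Federal withholding: $1412.11 × 0.13 = $183.57
State income tax: $1412.11 × 0.0247 = $34.88
Medicare: $1586.52 × 0.0174 = $27.61
Total deductions = $85.40 + $89.01 + $34.88 + $183.57 + $34.88 + $27.61 = $455.35
Net pay = $1586.52 − $455.35 = $1131.17

$1131.17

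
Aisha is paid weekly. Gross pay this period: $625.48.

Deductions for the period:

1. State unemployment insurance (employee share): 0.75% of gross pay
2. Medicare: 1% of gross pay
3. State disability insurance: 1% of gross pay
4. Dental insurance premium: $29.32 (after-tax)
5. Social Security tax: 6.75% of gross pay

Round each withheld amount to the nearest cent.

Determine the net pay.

$536.75

State unemployment insurance (employee share): $625.48 × 0.0075 = $4.69
Medicare: $625.48 × 0.01 = $6.25
State disability insurance: $625.48 × 0.01 = $6.25
Social Security tax: $625.48 × 0.0675 = $42.22
Dental insurance premium: $29.32
Total deductions = $4.69 + $6.25 + $6.25 + $42.22 + $29.32 = $88.73
Net pay = $625.48 − $88.73 = $536.75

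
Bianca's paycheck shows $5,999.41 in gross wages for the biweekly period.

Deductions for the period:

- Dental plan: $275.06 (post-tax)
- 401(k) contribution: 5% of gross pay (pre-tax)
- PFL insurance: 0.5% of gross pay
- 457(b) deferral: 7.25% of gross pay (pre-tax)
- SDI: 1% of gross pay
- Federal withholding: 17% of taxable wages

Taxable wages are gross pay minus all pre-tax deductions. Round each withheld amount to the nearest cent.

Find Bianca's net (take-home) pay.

401(k) contribution: $5,999.41 × 0.05 = $299.97
457(b) deferral: $5,999.41 × 0.0725 = $434.96
Pre-tax total = $299.97 + $434.96 = $734.93
Taxable wages = $5,999.41 − $734.93 = $5,264.48
Federal withholding: $5,264.48 × 0.17 = $894.96
SDI: $5,999.41 × 0.01 = $59.99
PFL insurance: $5,999.41 × 0.005 = $30.00
Dental plan: $275.06
Total deductions = $299.97 + $434.96 + $894.96 + $59.99 + $30.00 + $275.06 = $1,994.94
Net pay = $5,999.41 − $1,994.94 = $4,004.47

$4,004.47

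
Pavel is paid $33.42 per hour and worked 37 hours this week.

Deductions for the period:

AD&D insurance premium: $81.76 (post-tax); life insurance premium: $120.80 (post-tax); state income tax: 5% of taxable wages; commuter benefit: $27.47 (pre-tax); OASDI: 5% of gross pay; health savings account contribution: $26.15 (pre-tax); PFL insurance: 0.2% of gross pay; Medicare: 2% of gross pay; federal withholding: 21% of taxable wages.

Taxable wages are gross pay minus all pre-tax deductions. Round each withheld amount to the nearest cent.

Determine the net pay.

$583.77

Gross pay: 37 × $33.42 = $1,236.54
Health savings account contribution: $26.15
Commuter benefit: $27.47
Pre-tax total = $26.15 + $27.47 = $53.62
Taxable wages = $1,236.54 − $53.62 = $1,182.92
Federal withholding: $1,182.92 × 0.21 = $248.41
State income tax: $1,182.92 × 0.05 = $59.15
Medicare: $1,236.54 × 0.02 = $24.73
PFL insurance: $1,236.54 × 0.002 = $2.47
OASDI: $1,236.54 × 0.05 = $61.83
AD&D insurance premium: $81.76
Life insurance premium: $120.80
Total deductions = $26.15 + $27.47 + $248.41 + $59.15 + $24.73 + $2.47 + $61.83 + $81.76 + $120.80 = $652.77
Net pay = $1,236.54 − $652.77 = $583.77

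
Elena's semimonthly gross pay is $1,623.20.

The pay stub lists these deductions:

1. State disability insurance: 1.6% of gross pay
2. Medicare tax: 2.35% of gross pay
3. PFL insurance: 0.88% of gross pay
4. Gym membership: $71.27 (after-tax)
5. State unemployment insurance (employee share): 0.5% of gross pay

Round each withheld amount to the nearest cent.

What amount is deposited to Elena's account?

$1,465.41

State disability insurance: $1,623.20 × 0.016 = $25.97
PFL insurance: $1,623.20 × 0.0088 = $14.28
State unemployment insurance (employee share): $1,623.20 × 0.005 = $8.12
Medicare tax: $1,623.20 × 0.0235 = $38.15
Gym membership: $71.27
Total deductions = $25.97 + $14.28 + $8.12 + $38.15 + $71.27 = $157.79
Net pay = $1,623.20 − $157.79 = $1,465.41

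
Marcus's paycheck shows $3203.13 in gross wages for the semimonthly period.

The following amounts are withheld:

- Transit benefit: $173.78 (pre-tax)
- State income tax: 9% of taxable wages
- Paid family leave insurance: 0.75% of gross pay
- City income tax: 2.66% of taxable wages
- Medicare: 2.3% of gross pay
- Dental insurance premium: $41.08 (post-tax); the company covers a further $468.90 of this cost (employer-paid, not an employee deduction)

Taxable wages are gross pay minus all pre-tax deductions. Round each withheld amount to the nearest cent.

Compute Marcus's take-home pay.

Transit benefit: $173.78
Taxable wages = $3203.13 − $173.78 = $3029.35
State income tax: $3029.35 × 0.09 = $272.64
City income tax: $3029.35 × 0.0266 = $80.58
Medicare: $3203.13 × 0.023 = $73.67
Paid family leave insurance: $3203.13 × 0.0075 = $24.02
Dental insurance premium: $41.08
(Employer's $468.90 toward dental insurance premium is not withheld from the employee.)
Total deductions = $173.78 + $272.64 + $80.58 + $73.67 + $24.02 + $41.08 = $665.77
Net pay = $3203.13 − $665.77 = $2537.36

$2537.36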